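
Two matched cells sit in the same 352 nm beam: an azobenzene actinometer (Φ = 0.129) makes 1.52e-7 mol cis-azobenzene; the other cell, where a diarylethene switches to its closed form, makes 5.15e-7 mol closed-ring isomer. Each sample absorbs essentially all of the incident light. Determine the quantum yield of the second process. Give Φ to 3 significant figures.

Photons absorbed by the actinometer: 1.52e-7 / 0.129 = 1.178e-6 mol.
Φ(unknown) = 5.15e-7 / 1.178e-6 = 0.437.

Φ = 0.437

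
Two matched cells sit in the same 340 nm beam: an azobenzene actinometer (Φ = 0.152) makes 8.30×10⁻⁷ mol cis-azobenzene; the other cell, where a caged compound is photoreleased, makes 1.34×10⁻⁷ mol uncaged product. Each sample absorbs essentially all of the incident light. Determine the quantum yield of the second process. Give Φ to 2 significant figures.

Φ = 0.025

Photons absorbed by the actinometer: 8.30×10⁻⁷ / 0.152 = 5.461×10⁻⁶ mol.
Φ(unknown) = 1.34×10⁻⁷ / 5.461×10⁻⁶ = 0.025.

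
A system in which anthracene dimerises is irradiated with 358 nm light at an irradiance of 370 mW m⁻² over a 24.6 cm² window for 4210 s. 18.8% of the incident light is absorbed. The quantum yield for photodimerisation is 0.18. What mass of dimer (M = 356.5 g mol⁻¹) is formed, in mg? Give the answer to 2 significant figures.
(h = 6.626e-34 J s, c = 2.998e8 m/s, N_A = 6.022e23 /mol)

Photon energy at 358 nm: hc/λ = (6.626e-34)(2.998e8)/(358e-9) = 5.549e-19 J.
Energy delivered: (370 mW m⁻²)(24.6e-4 m²)(4210 s) = 3.832 J.
Photons incident: 3.832 / 5.549e-19 = 6.906e18, i.e. 6.906e18/6.022e23 = 1.147e-5 mol.
Photons absorbed: 0.188 × 1.147e-5 = 2.156e-6 mol.
Product: Φ × n_abs = 0.18 × 2.156e-6 = 3.881e-7 mol.
Mass: 3.881e-7 × 356.5 = 1.384e-4 g = 0.14 mg.

0.14 mg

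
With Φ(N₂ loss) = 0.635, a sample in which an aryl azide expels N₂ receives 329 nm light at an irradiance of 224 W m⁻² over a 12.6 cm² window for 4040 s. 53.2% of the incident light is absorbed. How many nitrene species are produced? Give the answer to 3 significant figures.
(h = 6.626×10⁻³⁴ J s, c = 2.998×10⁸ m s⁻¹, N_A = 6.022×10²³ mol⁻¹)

6.38×10²⁰ species

Photon energy at 329 nm: hc/λ = (6.626×10⁻³⁴)(2.998×10⁸)/(329×10⁻⁹) = 6.038×10⁻¹⁹ J.
Energy delivered: (224 W m⁻²)(12.6×10⁻⁴ m²)(4040 s) = 1140 J.
Photons incident: 1140 / 6.038×10⁻¹⁹ = 1.888×10²¹, i.e. 1.888×10²¹/6.022×10²³ = 0.003135 mol.
Photons absorbed: 0.532 × 0.003135 = 0.001668 mol.
Product: Φ × n_abs = 0.635 × 0.001668 = 0.001059 mol.
As a count: 0.001059 × 6.022×10²³ = 6.38×10²⁰.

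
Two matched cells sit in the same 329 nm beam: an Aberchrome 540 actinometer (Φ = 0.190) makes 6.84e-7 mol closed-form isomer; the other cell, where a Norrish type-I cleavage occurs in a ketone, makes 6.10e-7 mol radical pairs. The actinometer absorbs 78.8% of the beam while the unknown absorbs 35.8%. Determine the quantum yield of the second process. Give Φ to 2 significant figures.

Φ = 0.37

Photons absorbed by the actinometer: 6.84e-7 / 0.190 = 3.600e-6 mol.
Incident flux: 3.600e-6 / 0.788 = 4.569e-6 einstein.
Absorbed by unknown: 0.358 × 4.569e-6 = 1.636e-6 mol.
Φ(unknown) = 6.10e-7 / 1.636e-6 = 0.37.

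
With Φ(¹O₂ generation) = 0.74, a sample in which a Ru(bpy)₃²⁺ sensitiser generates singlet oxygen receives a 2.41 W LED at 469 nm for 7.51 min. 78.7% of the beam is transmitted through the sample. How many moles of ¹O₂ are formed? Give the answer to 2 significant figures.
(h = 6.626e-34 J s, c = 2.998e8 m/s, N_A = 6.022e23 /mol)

Photon energy at 469 nm: hc/λ = (6.626e-34)(2.998e8)/(469e-9) = 4.236e-19 J.
Energy delivered: (2.41 W)(450.6 s) = 1086 J.
Photons incident: 1086 / 4.236e-19 = 2.564e21, i.e. 2.564e21/6.022e23 = 0.004258 mol.
Fraction absorbed: 1 − 78.7/100 = 0.2130.
Photons absorbed: 0.2130 × 0.004258 = 9.070e-4 mol.
Product: Φ × n_abs = 0.74 × 9.070e-4 = 6.712e-4 mol.

6.7e-4 mol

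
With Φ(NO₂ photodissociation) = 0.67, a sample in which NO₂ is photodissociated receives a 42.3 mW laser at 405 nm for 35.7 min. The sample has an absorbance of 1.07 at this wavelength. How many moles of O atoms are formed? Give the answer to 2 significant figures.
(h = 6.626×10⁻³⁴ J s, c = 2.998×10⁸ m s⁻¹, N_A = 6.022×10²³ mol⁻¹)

Photon energy at 405 nm: hc/λ = (6.626×10⁻³⁴)(2.998×10⁸)/(405×10⁻⁹) = 4.905×10⁻¹⁹ J.
Energy delivered: (42.3 mW)(2142 s) = 90.61 J.
Photons incident: 90.61 / 4.905×10⁻¹⁹ = 1.847×10²⁰, i.e. 1.847×10²⁰/6.022×10²³ = 3.067×10⁻⁴ mol.
Fraction absorbed: 1 − 10^(−1.07) = 0.9149.
Photons absorbed: 0.9149 × 3.067×10⁻⁴ = 2.806×10⁻⁴ mol.
Product: Φ × n_abs = 0.67 × 2.806×10⁻⁴ = 1.880×10⁻⁴ mol.

1.9×10⁻⁴ mol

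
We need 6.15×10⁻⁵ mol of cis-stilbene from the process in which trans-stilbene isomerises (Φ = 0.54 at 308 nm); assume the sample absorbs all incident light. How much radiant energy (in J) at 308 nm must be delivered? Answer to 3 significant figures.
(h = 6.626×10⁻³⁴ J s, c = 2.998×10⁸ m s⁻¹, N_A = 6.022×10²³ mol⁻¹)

44.2 J

Photons that must be absorbed: 6.15×10⁻⁵ / 0.54 = 1.139×10⁻⁴ mol.
Photon energy: hc/λ = 6.450×10⁻¹⁹ J; per mole, 3.884×10⁵ J mol⁻¹.
Energy required: 1.139×10⁻⁴ × 3.884×10⁵ = 44.2 J.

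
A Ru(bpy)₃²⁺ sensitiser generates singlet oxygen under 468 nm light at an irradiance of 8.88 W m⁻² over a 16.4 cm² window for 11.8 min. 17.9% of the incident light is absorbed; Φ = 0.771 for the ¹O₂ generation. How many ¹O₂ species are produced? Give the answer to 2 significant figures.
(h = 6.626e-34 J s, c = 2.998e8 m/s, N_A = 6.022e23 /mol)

Photon energy at 468 nm: hc/λ = (6.626e-34)(2.998e8)/(468e-9) = 4.245e-19 J.
Energy delivered: (8.88 W m⁻²)(16.4e-4 m²)(708 s) = 10.31 J.
Photons incident: 10.31 / 4.245e-19 = 2.429e19, i.e. 2.429e19/6.022e23 = 4.034e-5 mol.
Photons absorbed: 0.179 × 4.034e-5 = 7.221e-6 mol.
Product: Φ × n_abs = 0.771 × 7.221e-6 = 5.567e-6 mol.
As a count: 5.567e-6 × 6.022e23 = 3.4e18.

3.4e18 species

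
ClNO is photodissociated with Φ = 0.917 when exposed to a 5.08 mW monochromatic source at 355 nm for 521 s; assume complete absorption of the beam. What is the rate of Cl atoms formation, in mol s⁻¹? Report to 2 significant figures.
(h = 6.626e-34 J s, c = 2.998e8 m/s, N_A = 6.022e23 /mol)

Photon energy at 355 nm: hc/λ = (6.626e-34)(2.998e8)/(355e-9) = 5.596e-19 J.
Energy delivered: (5.08 mW)(521 s) = 2.647 J.
Photons incident: 2.647 / 5.596e-19 = 4.730e18, i.e. 4.730e18/6.022e23 = 7.855e-6 mol.
Product formed: 0.917 × 7.855e-6 = 7.203e-6 mol.
Rate: 7.203e-6 / 521 s = 1.4e-8 mol s⁻¹.

1.4e-8 mol s⁻¹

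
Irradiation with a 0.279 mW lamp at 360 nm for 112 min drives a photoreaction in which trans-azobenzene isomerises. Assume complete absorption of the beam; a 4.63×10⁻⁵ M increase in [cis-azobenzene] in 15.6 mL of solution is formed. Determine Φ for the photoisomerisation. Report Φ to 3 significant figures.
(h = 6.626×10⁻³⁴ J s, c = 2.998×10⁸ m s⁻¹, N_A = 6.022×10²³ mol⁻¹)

Product: (4.63×10⁻⁵ M)(0.0156 L) = 7.223×10⁻⁷ mol.
Photon energy at 360 nm: hc/λ = (6.626×10⁻³⁴)(2.998×10⁸)/(360×10⁻⁹) = 5.518×10⁻¹⁹ J.
Energy delivered: (0.279 mW)(6720 s) = 1.875 J.
Photons incident: 1.875 / 5.518×10⁻¹⁹ = 3.398×10¹⁸, i.e. 3.398×10¹⁸/6.022×10²³ = 5.643×10⁻⁶ mol.
Φ = 7.223×10⁻⁷ mol / 5.643×10⁻⁶ mol photons = 0.128.

Φ = 0.128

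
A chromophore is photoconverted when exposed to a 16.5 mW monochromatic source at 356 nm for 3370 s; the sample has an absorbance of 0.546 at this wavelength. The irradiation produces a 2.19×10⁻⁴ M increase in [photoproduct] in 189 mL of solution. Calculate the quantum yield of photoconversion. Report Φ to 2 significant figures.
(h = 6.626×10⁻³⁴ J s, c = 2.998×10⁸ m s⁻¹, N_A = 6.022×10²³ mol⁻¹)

Φ = 0.35

Product: (2.19×10⁻⁴ M)(0.189 L) = 4.139×10⁻⁵ mol.
Photon energy at 356 nm: hc/λ = (6.626×10⁻³⁴)(2.998×10⁸)/(356×10⁻⁹) = 5.580×10⁻¹⁹ J.
Energy delivered: (16.5 mW)(3370 s) = 55.61 J.
Photons incident: 55.61 / 5.580×10⁻¹⁹ = 9.966×10¹⁹, i.e. 9.966×10¹⁹/6.022×10²³ = 1.655×10⁻⁴ mol.
Fraction absorbed: 1 − 10^(−0.546) = 0.7156.
Photons absorbed: 0.7156 × 1.655×10⁻⁴ = 1.184×10⁻⁴ mol.
Φ = 4.139×10⁻⁵ mol / 1.184×10⁻⁴ mol photons = 0.35.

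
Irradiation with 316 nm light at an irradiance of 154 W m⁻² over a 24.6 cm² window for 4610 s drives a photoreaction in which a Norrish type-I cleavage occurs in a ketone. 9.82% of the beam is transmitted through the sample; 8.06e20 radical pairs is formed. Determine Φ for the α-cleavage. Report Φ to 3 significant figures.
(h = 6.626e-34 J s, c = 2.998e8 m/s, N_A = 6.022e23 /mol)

Φ = 0.322

Product: 8.06e20 / 6.022e23 = 0.001338 mol.
Photon energy at 316 nm: hc/λ = (6.626e-34)(2.998e8)/(316e-9) = 6.286e-19 J.
Energy delivered: (154 W m⁻²)(24.6e-4 m²)(4610 s) = 1746 J.
Photons incident: 1746 / 6.286e-19 = 2.778e21, i.e. 2.778e21/6.022e23 = 0.004613 mol.
Fraction absorbed: 1 − 9.82/100 = 0.9018.
Photons absorbed: 0.9018 × 0.004613 = 0.004160 mol.
Φ = 0.001338 mol / 0.004160 mol photons = 0.322.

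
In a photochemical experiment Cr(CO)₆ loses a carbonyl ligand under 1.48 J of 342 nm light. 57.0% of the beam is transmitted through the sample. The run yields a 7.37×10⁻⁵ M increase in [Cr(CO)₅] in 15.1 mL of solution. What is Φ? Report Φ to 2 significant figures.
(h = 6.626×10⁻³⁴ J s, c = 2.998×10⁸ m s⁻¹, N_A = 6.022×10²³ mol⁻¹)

Φ = 0.61

Product: (7.37×10⁻⁵ M)(0.0151 L) = 1.113×10⁻⁶ mol.
Photon energy at 342 nm: hc/λ = (6.626×10⁻³⁴)(2.998×10⁸)/(342×10⁻⁹) = 5.808×10⁻¹⁹ J.
Photons incident: 1.48 / 5.808×10⁻¹⁹ = 2.548×10¹⁸, i.e. 2.548×10¹⁸/6.022×10²³ = 4.231×10⁻⁶ mol.
Fraction absorbed: 1 − 57.0/100 = 0.4300.
Photons absorbed: 0.4300 × 4.231×10⁻⁶ = 1.819×10⁻⁶ mol.
Φ = 1.113×10⁻⁶ mol / 1.819×10⁻⁶ mol photons = 0.61.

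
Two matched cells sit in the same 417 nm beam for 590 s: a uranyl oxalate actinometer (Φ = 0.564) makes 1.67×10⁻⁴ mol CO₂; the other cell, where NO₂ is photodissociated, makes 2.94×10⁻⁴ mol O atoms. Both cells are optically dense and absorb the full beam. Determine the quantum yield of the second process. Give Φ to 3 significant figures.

Φ = 0.993

Photons absorbed by the actinometer: 1.67×10⁻⁴ / 0.564 = 2.961×10⁻⁴ mol.
Φ(unknown) = 2.94×10⁻⁴ / 2.961×10⁻⁴ = 0.993.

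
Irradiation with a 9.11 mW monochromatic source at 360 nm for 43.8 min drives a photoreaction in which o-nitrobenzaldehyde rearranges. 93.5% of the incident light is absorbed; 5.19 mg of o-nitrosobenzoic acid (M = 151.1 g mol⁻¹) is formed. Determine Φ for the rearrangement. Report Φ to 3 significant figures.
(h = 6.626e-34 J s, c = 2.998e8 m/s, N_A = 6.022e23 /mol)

Product: 5.19 mg / 151.1 g mol⁻¹ = 3.435e-5 mol.
Photon energy at 360 nm: hc/λ = (6.626e-34)(2.998e8)/(360e-9) = 5.518e-19 J.
Energy delivered: (9.11 mW)(2628 s) = 23.94 J.
Photons incident: 23.94 / 5.518e-19 = 4.339e19, i.e. 4.339e19/6.022e23 = 7.205e-5 mol.
Photons absorbed: 0.935 × 7.205e-5 = 6.737e-5 mol.
Φ = 3.435e-5 mol / 6.737e-5 mol photons = 0.510.

Φ = 0.510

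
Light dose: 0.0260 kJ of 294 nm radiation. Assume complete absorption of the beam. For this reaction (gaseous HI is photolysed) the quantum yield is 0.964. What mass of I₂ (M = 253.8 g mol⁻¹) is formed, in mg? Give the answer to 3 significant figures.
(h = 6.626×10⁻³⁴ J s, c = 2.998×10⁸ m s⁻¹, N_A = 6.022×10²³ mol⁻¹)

Photon energy at 294 nm: hc/λ = (6.626×10⁻³⁴)(2.998×10⁸)/(294×10⁻⁹) = 6.757×10⁻¹⁹ J.
Incident energy: 0.0260 kJ = 26.0 J.
Photons incident: 26.0 / 6.757×10⁻¹⁹ = 3.848×10¹⁹, i.e. 3.848×10¹⁹/6.022×10²³ = 6.390×10⁻⁵ mol.
Product: Φ × n_abs = 0.964 × 6.390×10⁻⁵ = 6.160×10⁻⁵ mol.
Mass: 6.160×10⁻⁵ × 253.8 = 0.01563 g = 15.6 mg.

15.6 mg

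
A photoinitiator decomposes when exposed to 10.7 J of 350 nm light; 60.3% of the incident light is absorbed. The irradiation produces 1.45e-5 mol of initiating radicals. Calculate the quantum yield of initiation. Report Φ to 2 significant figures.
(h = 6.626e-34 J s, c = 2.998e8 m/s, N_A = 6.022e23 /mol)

Φ = 0.77

Photon energy at 350 nm: hc/λ = (6.626e-34)(2.998e8)/(350e-9) = 5.676e-19 J.
Photons incident: 10.7 / 5.676e-19 = 1.885e19, i.e. 1.885e19/6.022e23 = 3.130e-5 mol.
Photons absorbed: 0.603 × 3.130e-5 = 1.887e-5 mol.
Φ = 1.45e-5 mol / 1.887e-5 mol photons = 0.77.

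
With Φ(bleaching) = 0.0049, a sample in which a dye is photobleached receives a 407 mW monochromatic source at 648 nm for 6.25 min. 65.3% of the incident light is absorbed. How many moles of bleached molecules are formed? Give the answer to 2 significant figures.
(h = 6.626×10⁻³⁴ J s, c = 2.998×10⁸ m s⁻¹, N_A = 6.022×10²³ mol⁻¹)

Photon energy at 648 nm: hc/λ = (6.626×10⁻³⁴)(2.998×10⁸)/(648×10⁻⁹) = 3.066×10⁻¹⁹ J.
Energy delivered: (407 mW)(375 s) = 152.6 J.
Photons incident: 152.6 / 3.066×10⁻¹⁹ = 4.977×10²⁰, i.e. 4.977×10²⁰/6.022×10²³ = 8.265×10⁻⁴ mol.
Photons absorbed: 0.653 × 8.265×10⁻⁴ = 5.397×10⁻⁴ mol.
Product: Φ × n_abs = 0.0049 × 5.397×10⁻⁴ = 2.645×10⁻⁶ mol.

2.6×10⁻⁶ mol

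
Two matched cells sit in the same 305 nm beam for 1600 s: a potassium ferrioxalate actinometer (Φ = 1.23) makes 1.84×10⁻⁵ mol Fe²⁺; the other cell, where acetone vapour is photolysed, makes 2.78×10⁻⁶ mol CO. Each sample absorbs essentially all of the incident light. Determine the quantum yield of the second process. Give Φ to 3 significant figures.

Φ = 0.186

Photons absorbed by the actinometer: 1.84×10⁻⁵ / 1.23 = 1.496×10⁻⁵ mol.
Φ(unknown) = 2.78×10⁻⁶ / 1.496×10⁻⁵ = 0.186.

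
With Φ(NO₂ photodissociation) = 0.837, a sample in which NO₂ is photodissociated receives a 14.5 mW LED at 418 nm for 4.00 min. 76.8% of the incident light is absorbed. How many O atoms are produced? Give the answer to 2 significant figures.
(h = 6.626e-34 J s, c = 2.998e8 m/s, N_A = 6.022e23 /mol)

Photon energy at 418 nm: hc/λ = (6.626e-34)(2.998e8)/(418e-9) = 4.752e-19 J.
Energy delivered: (14.5 mW)(240 s) = 3.480 J.
Photons incident: 3.480 / 4.752e-19 = 7.323e18, i.e. 7.323e18/6.022e23 = 1.216e-5 mol.
Photons absorbed: 0.768 × 1.216e-5 = 9.339e-6 mol.
Product: Φ × n_abs = 0.837 × 9.339e-6 = 7.817e-6 mol.
As a count: 7.817e-6 × 6.022e23 = 4.7e18.

4.7e18 atoms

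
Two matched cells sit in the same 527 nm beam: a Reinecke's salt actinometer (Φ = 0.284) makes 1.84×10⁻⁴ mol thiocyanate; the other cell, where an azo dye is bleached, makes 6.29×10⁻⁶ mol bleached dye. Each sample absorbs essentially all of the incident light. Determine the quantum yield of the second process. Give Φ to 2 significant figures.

Photons absorbed by the actinometer: 1.84×10⁻⁴ / 0.284 = 6.479×10⁻⁴ mol.
Φ(unknown) = 6.29×10⁻⁶ / 6.479×10⁻⁴ = 0.0097.

Φ = 0.0097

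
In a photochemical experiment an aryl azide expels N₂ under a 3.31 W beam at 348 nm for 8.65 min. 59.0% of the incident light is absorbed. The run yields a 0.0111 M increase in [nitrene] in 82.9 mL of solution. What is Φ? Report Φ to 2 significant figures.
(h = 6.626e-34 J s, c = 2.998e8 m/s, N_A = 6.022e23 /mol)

Φ = 0.31

Product: (0.0111 M)(0.0829 L) = 9.202e-4 mol.
Photon energy at 348 nm: hc/λ = (6.626e-34)(2.998e8)/(348e-9) = 5.708e-19 J.
Energy delivered: (3.31 W)(519 s) = 1718 J.
Photons incident: 1718 / 5.708e-19 = 3.010e21, i.e. 3.010e21/6.022e23 = 0.004998 mol.
Photons absorbed: 0.590 × 0.004998 = 0.002949 mol.
Φ = 9.202e-4 mol / 0.002949 mol photons = 0.31.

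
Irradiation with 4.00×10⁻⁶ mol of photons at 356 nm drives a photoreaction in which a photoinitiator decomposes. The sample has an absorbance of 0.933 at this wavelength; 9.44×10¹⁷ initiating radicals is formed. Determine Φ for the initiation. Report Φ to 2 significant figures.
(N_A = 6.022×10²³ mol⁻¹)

Product: 9.44×10¹⁷ / 6.022×10²³ = 1.568×10⁻⁶ mol.
Fraction absorbed: 1 − 10^(−0.933) = 0.8833.
Photons absorbed: 0.8833 × 4.00×10⁻⁶ = 3.533×10⁻⁶ mol.
Φ = 1.568×10⁻⁶ mol / 3.533×10⁻⁶ mol photons = 0.44.

Φ = 0.44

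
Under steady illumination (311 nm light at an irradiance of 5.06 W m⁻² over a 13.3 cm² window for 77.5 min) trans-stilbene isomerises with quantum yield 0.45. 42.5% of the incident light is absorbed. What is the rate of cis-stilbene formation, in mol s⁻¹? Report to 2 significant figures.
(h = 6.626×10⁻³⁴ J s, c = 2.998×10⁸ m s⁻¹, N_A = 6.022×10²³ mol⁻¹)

Photon energy at 311 nm: hc/λ = (6.626×10⁻³⁴)(2.998×10⁸)/(311×10⁻⁹) = 6.387×10⁻¹⁹ J.
Energy delivered: (5.06 W m⁻²)(13.3×10⁻⁴ m²)(4650 s) = 31.29 J.
Photons incident: 31.29 / 6.387×10⁻¹⁹ = 4.899×10¹⁹, i.e. 4.899×10¹⁹/6.022×10²³ = 8.135×10⁻⁵ mol.
Photons absorbed: 0.425 × 8.135×10⁻⁵ = 3.457×10⁻⁵ mol.
Product formed: 0.45 × 3.457×10⁻⁵ = 1.556×10⁻⁵ mol.
Rate: 1.556×10⁻⁵ / 4650 s = 3.3×10⁻⁹ mol s⁻¹.

3.3×10⁻⁹ mol s⁻¹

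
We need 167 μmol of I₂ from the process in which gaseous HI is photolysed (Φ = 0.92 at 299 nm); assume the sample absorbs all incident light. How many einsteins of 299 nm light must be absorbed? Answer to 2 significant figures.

1.8×10⁻⁴ einstein

Product: 167 μmol = 1.67×10⁻⁴ mol.
Photons that must be absorbed: 1.67×10⁻⁴ / 0.92 = 1.815×10⁻⁴ mol.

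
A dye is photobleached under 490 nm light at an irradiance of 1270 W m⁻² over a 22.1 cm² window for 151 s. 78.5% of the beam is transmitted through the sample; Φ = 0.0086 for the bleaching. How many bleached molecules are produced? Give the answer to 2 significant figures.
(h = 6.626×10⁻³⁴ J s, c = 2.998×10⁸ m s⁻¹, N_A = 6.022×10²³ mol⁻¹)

1.9×10¹⁸ bleached molecules

Photon energy at 490 nm: hc/λ = (6.626×10⁻³⁴)(2.998×10⁸)/(490×10⁻⁹) = 4.054×10⁻¹⁹ J.
Energy delivered: (1270 W m⁻²)(22.1×10⁻⁴ m²)(151 s) = 423.8 J.
Photons incident: 423.8 / 4.054×10⁻¹⁹ = 1.045×10²¹, i.e. 1.045×10²¹/6.022×10²³ = 0.001735 mol.
Fraction absorbed: 1 − 78.5/100 = 0.2150.
Photons absorbed: 0.2150 × 0.001735 = 3.730×10⁻⁴ mol.
Product: Φ × n_abs = 0.0086 × 3.730×10⁻⁴ = 3.208×10⁻⁶ mol.
As a count: 3.208×10⁻⁶ × 6.022×10²³ = 1.9×10¹⁸.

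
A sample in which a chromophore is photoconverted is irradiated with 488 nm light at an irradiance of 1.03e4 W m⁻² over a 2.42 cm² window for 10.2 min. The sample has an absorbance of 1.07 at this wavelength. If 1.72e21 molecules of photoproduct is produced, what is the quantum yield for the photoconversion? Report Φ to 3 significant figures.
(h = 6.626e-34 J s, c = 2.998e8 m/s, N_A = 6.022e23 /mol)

Product: 1.72e21 / 6.022e23 = 0.002856 mol.
Photon energy at 488 nm: hc/λ = (6.626e-34)(2.998e8)/(488e-9) = 4.071e-19 J.
Energy delivered: (1.03e4 W m⁻²)(2.42e-4 m²)(612 s) = 1525 J.
Photons incident: 1525 / 4.071e-19 = 3.746e21, i.e. 3.746e21/6.022e23 = 0.006221 mol.
Fraction absorbed: 1 − 10^(−1.07) = 0.9149.
Photons absorbed: 0.9149 × 0.006221 = 0.005692 mol.
Φ = 0.002856 mol / 0.005692 mol photons = 0.502.

Φ = 0.502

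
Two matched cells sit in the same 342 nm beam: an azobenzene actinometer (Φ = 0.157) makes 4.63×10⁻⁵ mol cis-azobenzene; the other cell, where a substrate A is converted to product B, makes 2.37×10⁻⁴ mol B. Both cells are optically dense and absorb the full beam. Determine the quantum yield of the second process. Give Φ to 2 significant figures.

Photons absorbed by the actinometer: 4.63×10⁻⁵ / 0.157 = 2.949×10⁻⁴ mol.
Φ(unknown) = 2.37×10⁻⁴ / 2.949×10⁻⁴ = 0.80.

Φ = 0.80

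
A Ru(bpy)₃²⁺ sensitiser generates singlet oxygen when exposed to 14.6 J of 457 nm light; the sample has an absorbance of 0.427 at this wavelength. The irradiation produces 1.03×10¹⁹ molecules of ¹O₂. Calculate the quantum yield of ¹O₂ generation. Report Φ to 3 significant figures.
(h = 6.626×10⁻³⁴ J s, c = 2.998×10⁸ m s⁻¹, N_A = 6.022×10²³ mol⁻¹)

Product: 1.03×10¹⁹ / 6.022×10²³ = 1.710×10⁻⁵ mol.
Photon energy at 457 nm: hc/λ = (6.626×10⁻³⁴)(2.998×10⁸)/(457×10⁻⁹) = 4.347×10⁻¹⁹ J.
Photons incident: 14.6 / 4.347×10⁻¹⁹ = 3.359×10¹⁹, i.e. 3.359×10¹⁹/6.022×10²³ = 5.578×10⁻⁵ mol.
Fraction absorbed: 1 − 10^(−0.427) = 0.6259.
Photons absorbed: 0.6259 × 5.578×10⁻⁵ = 3.491×10⁻⁵ mol.
Φ = 1.710×10⁻⁵ mol / 3.491×10⁻⁵ mol photons = 0.490.

Φ = 0.490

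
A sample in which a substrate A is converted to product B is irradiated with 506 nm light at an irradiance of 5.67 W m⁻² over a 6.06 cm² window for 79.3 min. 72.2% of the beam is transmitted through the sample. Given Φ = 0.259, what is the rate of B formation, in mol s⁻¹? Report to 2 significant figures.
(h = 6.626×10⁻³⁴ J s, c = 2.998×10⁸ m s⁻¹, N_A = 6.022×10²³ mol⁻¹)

1.0×10⁻⁹ mol s⁻¹

Photon energy at 506 nm: hc/λ = (6.626×10⁻³⁴)(2.998×10⁸)/(506×10⁻⁹) = 3.926×10⁻¹⁹ J.
Energy delivered: (5.67 W m⁻²)(6.06×10⁻⁴ m²)(4758 s) = 16.35 J.
Photons incident: 16.35 / 3.926×10⁻¹⁹ = 4.165×10¹⁹, i.e. 4.165×10¹⁹/6.022×10²³ = 6.916×10⁻⁵ mol.
Fraction absorbed: 1 − 72.2/100 = 0.2780.
Photons absorbed: 0.2780 × 6.916×10⁻⁵ = 1.923×10⁻⁵ mol.
Product formed: 0.259 × 1.923×10⁻⁵ = 4.981×10⁻⁶ mol.
Rate: 4.981×10⁻⁶ / 4758 s = 1.0×10⁻⁹ mol s⁻¹.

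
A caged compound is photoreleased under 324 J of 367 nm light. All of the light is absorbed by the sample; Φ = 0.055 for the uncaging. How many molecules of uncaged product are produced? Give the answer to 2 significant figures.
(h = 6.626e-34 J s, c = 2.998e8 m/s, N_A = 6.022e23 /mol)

3.3e19 molecules

Photon energy at 367 nm: hc/λ = (6.626e-34)(2.998e8)/(367e-9) = 5.413e-19 J.
Photons incident: 324 / 5.413e-19 = 5.986e20, i.e. 5.986e20/6.022e23 = 9.940e-4 mol.
Product: Φ × n_abs = 0.055 × 9.940e-4 = 5.467e-5 mol.
As a count: 5.467e-5 × 6.022e23 = 3.3e19.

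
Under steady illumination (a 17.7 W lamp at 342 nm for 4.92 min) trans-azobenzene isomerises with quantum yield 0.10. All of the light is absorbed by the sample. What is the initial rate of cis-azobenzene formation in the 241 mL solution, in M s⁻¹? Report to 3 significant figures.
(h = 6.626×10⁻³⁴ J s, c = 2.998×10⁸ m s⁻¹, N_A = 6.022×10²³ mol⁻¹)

Photon energy at 342 nm: hc/λ = (6.626×10⁻³⁴)(2.998×10⁸)/(342×10⁻⁹) = 5.808×10⁻¹⁹ J.
Energy delivered: (17.7 W)(295.2 s) = 5225 J.
Photons incident: 5225 / 5.808×10⁻¹⁹ = 8.996×10²¹, i.e. 8.996×10²¹/6.022×10²³ = 0.01494 mol.
Product formed: 0.10 × 0.01494 = 0.001494 mol.
Rate: 0.001494 mol / (295.2 s × 0.241 L) = 2.10×10⁻⁵ M s⁻¹.

2.10×10⁻⁵ M s⁻¹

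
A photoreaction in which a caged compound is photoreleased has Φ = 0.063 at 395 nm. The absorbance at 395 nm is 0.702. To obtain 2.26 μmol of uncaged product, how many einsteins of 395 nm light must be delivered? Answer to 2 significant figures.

Product: 2.26 μmol = 2.26e-6 mol.
Photons that must be absorbed: 2.26e-6 / 0.063 = 3.587e-5 mol.
Fraction absorbed: 1 − 10^(−0.702) = 0.8014.
Incident photons needed: 3.587e-5 / 0.8014 = 4.476e-5 mol.

4.5e-5 einstein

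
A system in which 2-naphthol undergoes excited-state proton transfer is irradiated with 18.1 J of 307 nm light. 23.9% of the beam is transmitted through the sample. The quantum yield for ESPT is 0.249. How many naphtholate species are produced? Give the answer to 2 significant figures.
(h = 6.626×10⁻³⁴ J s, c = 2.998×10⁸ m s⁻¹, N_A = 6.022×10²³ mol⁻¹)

5.3×10¹⁸ species

Photon energy at 307 nm: hc/λ = (6.626×10⁻³⁴)(2.998×10⁸)/(307×10⁻⁹) = 6.471×10⁻¹⁹ J.
Photons incident: 18.1 / 6.471×10⁻¹⁹ = 2.797×10¹⁹, i.e. 2.797×10¹⁹/6.022×10²³ = 4.645×10⁻⁵ mol.
Fraction absorbed: 1 − 23.9/100 = 0.7610.
Photons absorbed: 0.7610 × 4.645×10⁻⁵ = 3.535×10⁻⁵ mol.
Product: Φ × n_abs = 0.249 × 3.535×10⁻⁵ = 8.802×10⁻⁶ mol.
As a count: 8.802×10⁻⁶ × 6.022×10²³ = 5.3×10¹⁸.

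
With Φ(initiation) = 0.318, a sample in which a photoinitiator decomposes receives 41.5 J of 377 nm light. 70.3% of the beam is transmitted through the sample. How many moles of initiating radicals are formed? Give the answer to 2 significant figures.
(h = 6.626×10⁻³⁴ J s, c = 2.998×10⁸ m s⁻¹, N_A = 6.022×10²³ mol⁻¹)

Photon energy at 377 nm: hc/λ = (6.626×10⁻³⁴)(2.998×10⁸)/(377×10⁻⁹) = 5.269×10⁻¹⁹ J.
Photons incident: 41.5 / 5.269×10⁻¹⁹ = 7.876×10¹⁹, i.e. 7.876×10¹⁹/6.022×10²³ = 1.308×10⁻⁴ mol.
Fraction absorbed: 1 − 70.3/100 = 0.2970.
Photons absorbed: 0.2970 × 1.308×10⁻⁴ = 3.885×10⁻⁵ mol.
Product: Φ × n_abs = 0.318 × 3.885×10⁻⁵ = 1.235×10⁻⁵ mol.

1.2×10⁻⁵ mol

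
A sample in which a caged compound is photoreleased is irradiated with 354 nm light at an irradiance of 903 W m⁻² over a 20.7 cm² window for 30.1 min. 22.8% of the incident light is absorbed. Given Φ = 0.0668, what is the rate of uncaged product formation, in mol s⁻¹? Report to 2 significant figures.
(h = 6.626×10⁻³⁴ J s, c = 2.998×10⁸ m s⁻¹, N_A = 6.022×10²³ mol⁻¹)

Photon energy at 354 nm: hc/λ = (6.626×10⁻³⁴)(2.998×10⁸)/(354×10⁻⁹) = 5.612×10⁻¹⁹ J.
Energy delivered: (903 W m⁻²)(20.7×10⁻⁴ m²)(1806 s) = 3376 J.
Photons incident: 3376 / 5.612×10⁻¹⁹ = 6.016×10²¹, i.e. 6.016×10²¹/6.022×10²³ = 0.009990 mol.
Photons absorbed: 0.228 × 0.009990 = 0.002278 mol.
Product formed: 0.0668 × 0.002278 = 1.522×10⁻⁴ mol.
Rate: 1.522×10⁻⁴ / 1806 s = 8.4×10⁻⁸ mol s⁻¹.

8.4×10⁻⁸ mol s⁻¹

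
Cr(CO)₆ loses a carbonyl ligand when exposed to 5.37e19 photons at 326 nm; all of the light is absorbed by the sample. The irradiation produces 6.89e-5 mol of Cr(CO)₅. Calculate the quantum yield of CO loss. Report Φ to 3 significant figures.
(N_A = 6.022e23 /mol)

Φ = 0.773

Moles of photons: 5.37e19 / 6.022e23 = 8.917e-5 mol.
Φ = 6.89e-5 mol / 8.917e-5 mol photons = 0.773.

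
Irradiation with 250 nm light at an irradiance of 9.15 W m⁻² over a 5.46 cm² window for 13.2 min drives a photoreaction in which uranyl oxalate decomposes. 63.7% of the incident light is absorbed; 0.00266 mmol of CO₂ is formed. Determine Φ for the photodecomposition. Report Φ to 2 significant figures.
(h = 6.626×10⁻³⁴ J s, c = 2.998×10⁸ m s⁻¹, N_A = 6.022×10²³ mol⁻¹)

Φ = 0.50

Product: 0.00266 mmol = 2.66×10⁻⁶ mol.
Photon energy at 250 nm: hc/λ = (6.626×10⁻³⁴)(2.998×10⁸)/(250×10⁻⁹) = 7.946×10⁻¹⁹ J.
Energy delivered: (9.15 W m⁻²)(5.46×10⁻⁴ m²)(792 s) = 3.957 J.
Photons incident: 3.957 / 7.946×10⁻¹⁹ = 4.980×10¹⁸, i.e. 4.980×10¹⁸/6.022×10²³ = 8.270×10⁻⁶ mol.
Photons absorbed: 0.637 × 8.270×10⁻⁶ = 5.268×10⁻⁶ mol.
Φ = 2.66×10⁻⁶ mol / 5.268×10⁻⁶ mol photons = 0.50.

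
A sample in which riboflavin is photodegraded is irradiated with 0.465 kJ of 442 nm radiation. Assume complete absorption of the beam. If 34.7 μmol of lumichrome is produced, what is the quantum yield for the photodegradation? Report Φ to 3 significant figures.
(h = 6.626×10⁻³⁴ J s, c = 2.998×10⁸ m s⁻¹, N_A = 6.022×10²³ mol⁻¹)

Φ = 0.0202

Product: 34.7 μmol = 3.47×10⁻⁵ mol.
Photon energy at 442 nm: hc/λ = (6.626×10⁻³⁴)(2.998×10⁸)/(442×10⁻⁹) = 4.494×10⁻¹⁹ J.
Incident energy: 0.465 kJ = 465 J.
Photons incident: 465 / 4.494×10⁻¹⁹ = 1.035×10²¹, i.e. 1.035×10²¹/6.022×10²³ = 0.001719 mol.
Φ = 3.47×10⁻⁵ mol / 0.001719 mol photons = 0.0202.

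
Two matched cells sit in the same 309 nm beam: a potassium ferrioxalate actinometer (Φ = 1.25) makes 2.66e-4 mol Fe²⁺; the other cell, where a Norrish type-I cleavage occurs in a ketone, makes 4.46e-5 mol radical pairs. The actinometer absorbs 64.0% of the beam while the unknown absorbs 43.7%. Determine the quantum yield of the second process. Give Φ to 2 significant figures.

Φ = 0.31

Photons absorbed by the actinometer: 2.66e-4 / 1.25 = 2.128e-4 mol.
Incident flux: 2.128e-4 / 0.640 = 3.325e-4 einstein.
Absorbed by unknown: 0.437 × 3.325e-4 = 1.453e-4 mol.
Φ(unknown) = 4.46e-5 / 1.453e-4 = 0.31.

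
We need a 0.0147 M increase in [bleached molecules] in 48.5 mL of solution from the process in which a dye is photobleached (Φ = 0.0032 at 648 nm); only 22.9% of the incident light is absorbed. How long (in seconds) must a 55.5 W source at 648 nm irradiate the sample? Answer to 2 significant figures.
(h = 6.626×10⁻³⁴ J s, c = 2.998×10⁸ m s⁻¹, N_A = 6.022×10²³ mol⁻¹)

t ≈ 3200 s

Product: (0.0147 M)(0.0485 L) = 7.130×10⁻⁴ mol.
Photons that must be absorbed: 7.130×10⁻⁴ / 0.0032 = 0.2228 mol.
Incident photons needed: 0.2228 / 0.229 = 0.9729 mol.
Photon energy: hc/λ = 3.066×10⁻¹⁹ J; per mole, 1.846×10⁵ J mol⁻¹.
Energy required: 0.9729 × 1.846×10⁵ = 1.796×10⁵ J.
Time: 1.796×10⁵ J / 55.5 W = 3200 s.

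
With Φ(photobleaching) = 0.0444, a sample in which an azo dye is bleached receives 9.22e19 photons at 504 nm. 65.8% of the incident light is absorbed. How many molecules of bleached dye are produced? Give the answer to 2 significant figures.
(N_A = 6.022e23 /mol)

2.7e18 molecules

Moles of photons: 9.22e19 / 6.022e23 = 1.531e-4 mol.
Photons absorbed: 0.658 × 1.531e-4 = 1.007e-4 mol.
Product: Φ × n_abs = 0.0444 × 1.007e-4 = 4.471e-6 mol.
As a count: 4.471e-6 × 6.022e23 = 2.7e18.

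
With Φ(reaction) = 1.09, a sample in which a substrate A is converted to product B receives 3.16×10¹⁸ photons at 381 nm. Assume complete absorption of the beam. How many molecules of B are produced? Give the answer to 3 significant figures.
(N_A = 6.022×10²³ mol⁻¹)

3.44×10¹⁸ molecules

Moles of photons: 3.16×10¹⁸ / 6.022×10²³ = 5.247×10⁻⁶ mol.
Product: Φ × n_abs = 1.09 × 5.247×10⁻⁶ = 5.719×10⁻⁶ mol.
As a count: 5.719×10⁻⁶ × 6.022×10²³ = 3.44×10¹⁸.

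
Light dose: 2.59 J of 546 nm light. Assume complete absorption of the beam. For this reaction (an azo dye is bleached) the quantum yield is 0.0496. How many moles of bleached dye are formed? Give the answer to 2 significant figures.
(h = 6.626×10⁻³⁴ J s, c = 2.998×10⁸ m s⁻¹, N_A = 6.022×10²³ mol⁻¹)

5.9×10⁻⁷ mol

Photon energy at 546 nm: hc/λ = (6.626×10⁻³⁴)(2.998×10⁸)/(546×10⁻⁹) = 3.638×10⁻¹⁹ J.
Photons incident: 2.59 / 3.638×10⁻¹⁹ = 7.119×10¹⁸, i.e. 7.119×10¹⁸/6.022×10²³ = 1.182×10⁻⁵ mol.
Product: Φ × n_abs = 0.0496 × 1.182×10⁻⁵ = 5.863×10⁻⁷ mol.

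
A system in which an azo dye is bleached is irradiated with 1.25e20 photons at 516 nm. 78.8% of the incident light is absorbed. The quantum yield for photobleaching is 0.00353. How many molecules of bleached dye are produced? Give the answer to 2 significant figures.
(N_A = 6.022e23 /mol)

3.5e17 molecules

Moles of photons: 1.25e20 / 6.022e23 = 2.076e-4 mol.
Photons absorbed: 0.788 × 2.076e-4 = 1.636e-4 mol.
Product: Φ × n_abs = 0.00353 × 1.636e-4 = 5.775e-7 mol.
As a count: 5.775e-7 × 6.022e23 = 3.5e17.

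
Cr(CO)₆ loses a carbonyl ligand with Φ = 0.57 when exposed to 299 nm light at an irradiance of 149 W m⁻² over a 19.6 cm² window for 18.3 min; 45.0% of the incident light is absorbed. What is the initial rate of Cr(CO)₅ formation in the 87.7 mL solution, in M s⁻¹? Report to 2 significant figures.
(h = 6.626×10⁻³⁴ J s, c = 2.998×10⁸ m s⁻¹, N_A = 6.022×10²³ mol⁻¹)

2.1×10⁻⁶ M s⁻¹

Photon energy at 299 nm: hc/λ = (6.626×10⁻³⁴)(2.998×10⁸)/(299×10⁻⁹) = 6.644×10⁻¹⁹ J.
Energy delivered: (149 W m⁻²)(19.6×10⁻⁴ m²)(1098 s) = 320.7 J.
Photons incident: 320.7 / 6.644×10⁻¹⁹ = 4.827×10²⁰, i.e. 4.827×10²⁰/6.022×10²³ = 8.016×10⁻⁴ mol.
Photons absorbed: 0.450 × 8.016×10⁻⁴ = 3.607×10⁻⁴ mol.
Product formed: 0.57 × 3.607×10⁻⁴ = 2.056×10⁻⁴ mol.
Rate: 2.056×10⁻⁴ mol / (1098 s × 0.0877 L) = 2.1×10⁻⁶ M s⁻¹.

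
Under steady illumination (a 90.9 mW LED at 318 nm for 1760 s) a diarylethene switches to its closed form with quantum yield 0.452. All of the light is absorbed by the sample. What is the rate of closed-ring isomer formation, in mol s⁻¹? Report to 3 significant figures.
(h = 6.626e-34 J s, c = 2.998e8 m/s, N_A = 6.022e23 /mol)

Photon energy at 318 nm: hc/λ = (6.626e-34)(2.998e8)/(318e-9) = 6.247e-19 J.
Energy delivered: (90.9 mW)(1760 s) = 160.0 J.
Photons incident: 160.0 / 6.247e-19 = 2.561e20, i.e. 2.561e20/6.022e23 = 4.253e-4 mol.
Product formed: 0.452 × 4.253e-4 = 1.922e-4 mol.
Rate: 1.922e-4 / 1760 s = 1.09e-7 mol s⁻¹.

1.09e-7 mol s⁻¹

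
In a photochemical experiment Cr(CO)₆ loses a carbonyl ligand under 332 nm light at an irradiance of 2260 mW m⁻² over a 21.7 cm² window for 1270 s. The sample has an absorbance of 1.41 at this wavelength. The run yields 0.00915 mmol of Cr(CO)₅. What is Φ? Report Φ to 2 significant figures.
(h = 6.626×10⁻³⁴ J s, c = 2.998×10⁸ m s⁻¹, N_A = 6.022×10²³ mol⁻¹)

Product: 0.00915 mmol = 9.15×10⁻⁶ mol.
Photon energy at 332 nm: hc/λ = (6.626×10⁻³⁴)(2.998×10⁸)/(332×10⁻⁹) = 5.983×10⁻¹⁹ J.
Energy delivered: (2260 mW m⁻²)(21.7×10⁻⁴ m²)(1270 s) = 6.228 J.
Photons incident: 6.228 / 5.983×10⁻¹⁹ = 1.041×10¹⁹, i.e. 1.041×10¹⁹/6.022×10²³ = 1.729×10⁻⁵ mol.
Fraction absorbed: 1 − 10^(−1.41) = 0.9611.
Photons absorbed: 0.9611 × 1.729×10⁻⁵ = 1.662×10⁻⁵ mol.
Φ = 9.15×10⁻⁶ mol / 1.662×10⁻⁵ mol photons = 0.55.

Φ = 0.55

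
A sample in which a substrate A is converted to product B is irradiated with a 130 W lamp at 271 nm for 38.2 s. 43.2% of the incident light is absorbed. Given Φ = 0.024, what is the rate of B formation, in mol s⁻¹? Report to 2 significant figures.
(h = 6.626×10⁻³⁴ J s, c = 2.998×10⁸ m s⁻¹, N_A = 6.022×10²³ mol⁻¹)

3.1×10⁻⁶ mol s⁻¹

Photon energy at 271 nm: hc/λ = (6.626×10⁻³⁴)(2.998×10⁸)/(271×10⁻⁹) = 7.330×10⁻¹⁹ J.
Energy delivered: (130 W)(38.2 s) = 4966 J.
Photons incident: 4966 / 7.330×10⁻¹⁹ = 6.775×10²¹, i.e. 6.775×10²¹/6.022×10²³ = 0.01125 mol.
Photons absorbed: 0.432 × 0.01125 = 0.004860 mol.
Product formed: 0.024 × 0.004860 = 1.166×10⁻⁴ mol.
Rate: 1.166×10⁻⁴ / 38.2 s = 3.1×10⁻⁶ mol s⁻¹.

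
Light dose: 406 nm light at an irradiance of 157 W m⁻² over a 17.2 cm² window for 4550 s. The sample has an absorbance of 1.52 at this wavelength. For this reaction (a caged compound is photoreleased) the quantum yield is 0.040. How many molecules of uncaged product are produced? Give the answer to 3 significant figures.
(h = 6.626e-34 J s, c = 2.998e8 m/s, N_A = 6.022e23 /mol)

9.74e19 molecules

Photon energy at 406 nm: hc/λ = (6.626e-34)(2.998e8)/(406e-9) = 4.893e-19 J.
Energy delivered: (157 W m⁻²)(17.2e-4 m²)(4550 s) = 1229 J.
Photons incident: 1229 / 4.893e-19 = 2.512e21, i.e. 2.512e21/6.022e23 = 0.004171 mol.
Fraction absorbed: 1 − 10^(−1.52) = 0.9698.
Photons absorbed: 0.9698 × 0.004171 = 0.004045 mol.
Product: Φ × n_abs = 0.040 × 0.004045 = 1.618e-4 mol.
As a count: 1.618e-4 × 6.022e23 = 9.74e19.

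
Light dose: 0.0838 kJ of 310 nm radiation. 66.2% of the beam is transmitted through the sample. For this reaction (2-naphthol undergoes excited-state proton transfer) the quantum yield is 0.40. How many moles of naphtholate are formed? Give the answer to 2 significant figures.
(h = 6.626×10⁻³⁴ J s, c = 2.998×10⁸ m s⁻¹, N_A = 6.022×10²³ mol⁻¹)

Photon energy at 310 nm: hc/λ = (6.626×10⁻³⁴)(2.998×10⁸)/(310×10⁻⁹) = 6.408×10⁻¹⁹ J.
Incident energy: 0.0838 kJ = 83.8 J.
Photons incident: 83.8 / 6.408×10⁻¹⁹ = 1.308×10²⁰, i.e. 1.308×10²⁰/6.022×10²³ = 2.172×10⁻⁴ mol.
Fraction absorbed: 1 − 66.2/100 = 0.3380.
Photons absorbed: 0.3380 × 2.172×10⁻⁴ = 7.341×10⁻⁵ mol.
Product: Φ × n_abs = 0.40 × 7.341×10⁻⁵ = 2.936×10⁻⁵ mol.

2.9×10⁻⁵ mol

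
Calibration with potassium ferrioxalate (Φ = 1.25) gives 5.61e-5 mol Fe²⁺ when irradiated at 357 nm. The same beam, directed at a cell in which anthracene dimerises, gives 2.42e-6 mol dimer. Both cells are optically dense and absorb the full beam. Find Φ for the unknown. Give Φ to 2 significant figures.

Φ = 0.054

Photons absorbed by the actinometer: 5.61e-5 / 1.25 = 4.488e-5 mol.
Φ(unknown) = 2.42e-6 / 4.488e-5 = 0.054.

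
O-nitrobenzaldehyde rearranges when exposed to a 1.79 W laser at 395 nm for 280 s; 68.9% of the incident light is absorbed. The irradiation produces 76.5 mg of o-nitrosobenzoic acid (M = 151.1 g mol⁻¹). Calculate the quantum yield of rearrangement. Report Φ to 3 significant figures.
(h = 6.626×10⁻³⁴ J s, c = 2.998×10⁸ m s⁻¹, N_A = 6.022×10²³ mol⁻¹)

Φ = 0.444

Product: 76.5 mg / 151.1 g mol⁻¹ = 5.063×10⁻⁴ mol.
Photon energy at 395 nm: hc/λ = (6.626×10⁻³⁴)(2.998×10⁸)/(395×10⁻⁹) = 5.029×10⁻¹⁹ J.
Energy delivered: (1.79 W)(280 s) = 501.2 J.
Photons incident: 501.2 / 5.029×10⁻¹⁹ = 9.966×10²⁰, i.e. 9.966×10²⁰/6.022×10²³ = 0.001655 mol.
Photons absorbed: 0.689 × 0.001655 = 0.001140 mol.
Φ = 5.063×10⁻⁴ mol / 0.001140 mol photons = 0.444.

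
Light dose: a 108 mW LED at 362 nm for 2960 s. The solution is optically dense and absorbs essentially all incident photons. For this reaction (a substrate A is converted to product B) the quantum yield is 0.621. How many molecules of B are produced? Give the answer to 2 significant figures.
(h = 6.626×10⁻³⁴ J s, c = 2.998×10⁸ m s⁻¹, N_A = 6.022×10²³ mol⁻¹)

Photon energy at 362 nm: hc/λ = (6.626×10⁻³⁴)(2.998×10⁸)/(362×10⁻⁹) = 5.487×10⁻¹⁹ J.
Energy delivered: (108 mW)(2960 s) = 319.7 J.
Photons incident: 319.7 / 5.487×10⁻¹⁹ = 5.826×10²⁰, i.e. 5.826×10²⁰/6.022×10²³ = 9.675×10⁻⁴ mol.
Product: Φ × n_abs = 0.621 × 9.675×10⁻⁴ = 6.008×10⁻⁴ mol.
As a count: 6.008×10⁻⁴ × 6.022×10²³ = 3.6×10²⁰.

3.6×10²⁰ molecules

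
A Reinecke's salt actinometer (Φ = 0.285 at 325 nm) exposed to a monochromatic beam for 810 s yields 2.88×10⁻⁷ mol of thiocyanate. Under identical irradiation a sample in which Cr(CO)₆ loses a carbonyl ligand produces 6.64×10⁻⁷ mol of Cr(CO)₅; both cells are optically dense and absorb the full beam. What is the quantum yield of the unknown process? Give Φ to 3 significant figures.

Photons absorbed by the actinometer: 2.88×10⁻⁷ / 0.285 = 1.011×10⁻⁶ mol.
Φ(unknown) = 6.64×10⁻⁷ / 1.011×10⁻⁶ = 0.657.

Φ = 0.657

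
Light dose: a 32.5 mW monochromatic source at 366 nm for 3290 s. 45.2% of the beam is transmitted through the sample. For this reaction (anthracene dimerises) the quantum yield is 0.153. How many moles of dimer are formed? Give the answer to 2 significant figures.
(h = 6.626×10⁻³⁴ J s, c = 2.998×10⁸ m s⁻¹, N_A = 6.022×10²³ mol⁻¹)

Photon energy at 366 nm: hc/λ = (6.626×10⁻³⁴)(2.998×10⁸)/(366×10⁻⁹) = 5.428×10⁻¹⁹ J.
Energy delivered: (32.5 mW)(3290 s) = 106.9 J.
Photons incident: 106.9 / 5.428×10⁻¹⁹ = 1.969×10²⁰, i.e. 1.969×10²⁰/6.022×10²³ = 3.270×10⁻⁴ mol.
Fraction absorbed: 1 − 45.2/100 = 0.5480.
Photons absorbed: 0.5480 × 3.270×10⁻⁴ = 1.792×10⁻⁴ mol.
Product: Φ × n_abs = 0.153 × 1.792×10⁻⁴ = 2.742×10⁻⁵ mol.

2.7×10⁻⁵ mol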